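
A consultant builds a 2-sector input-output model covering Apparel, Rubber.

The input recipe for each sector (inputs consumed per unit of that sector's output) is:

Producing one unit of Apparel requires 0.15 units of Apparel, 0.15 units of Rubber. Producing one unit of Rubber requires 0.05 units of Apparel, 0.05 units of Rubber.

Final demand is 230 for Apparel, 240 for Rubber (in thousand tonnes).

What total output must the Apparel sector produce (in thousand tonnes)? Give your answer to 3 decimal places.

x_1 = 288.125

I − A =
  [   0.85    -0.05]
  [  -0.15     0.95]
det(I−A) = (0.85)(0.95) − (-0.05)(-0.15) = 0.8000
adj(I−A) = [[0.95, 0.05], [0.15, 0.85]]
(I − A)⁻¹ = adj(I−A) / det(I−A) ≈
  [   1.1875     0.0625]
  [   0.1875     1.0625]
x = (I − A)⁻¹ d = adj(I−A)·d / det(I−A), with det(I−A) = 0.8000:
  x_1 = (0.95·230 + 0.05·240) / 0.8000 = 230.50 / 0.8000 = 288.125
  x_2 = (0.15·230 + 0.85·240) / 0.8000 = 238.50 / 0.8000 = 298.125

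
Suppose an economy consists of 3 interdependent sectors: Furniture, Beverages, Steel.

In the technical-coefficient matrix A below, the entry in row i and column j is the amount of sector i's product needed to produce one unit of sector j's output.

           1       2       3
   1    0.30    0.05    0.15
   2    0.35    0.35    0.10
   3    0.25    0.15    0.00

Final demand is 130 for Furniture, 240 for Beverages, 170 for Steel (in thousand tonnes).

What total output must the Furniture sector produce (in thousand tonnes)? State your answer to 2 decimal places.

I − A =
  [   0.70    -0.05    -0.15]
  [  -0.35     0.65    -0.10]
  [  -0.25    -0.15     1.00]
Cofactors of I−A, C_ij = (−1)^(i+j)·(minor ij) (rows/columns in the sector order above):
  C_11 = (0.65)(1.00) − (-0.10)(-0.15) = 0.6350
  C_12 = −[(-0.35)(1.00) − (-0.10)(-0.25)] = 0.3750
  C_13 = (-0.35)(-0.15) − (0.65)(-0.25) = 0.2150
  C_21 = −[(-0.05)(1.00) − (-0.15)(-0.15)] = 0.0725
  C_22 = (0.70)(1.00) − (-0.15)(-0.25) = 0.6625
  C_23 = −[(0.70)(-0.15) − (-0.05)(-0.25)] = 0.1175
  C_31 = (-0.05)(-0.10) − (-0.15)(0.65) = 0.1025
  C_32 = −[(0.70)(-0.10) − (-0.15)(-0.35)] = 0.1225
  C_33 = (0.70)(0.65) − (-0.05)(-0.35) = 0.4375
det(I−A) = Σ_j (I−A)_1j·C_1j = (0.70)(0.6350) + (-0.05)(0.3750) + (-0.15)(0.2150) = 0.3935
adj(I−A) = Cᵀ =
  [ 0.6350   0.0725   0.1025]
  [ 0.3750   0.6625   0.1225]
  [ 0.2150   0.1175   0.4375]
(I − A)⁻¹ = adj(I−A) / det(I−A) ≈
  [   1.6137     0.1842     0.2605]
  [   0.9530     1.6836     0.3113]
  [   0.5464     0.2986     1.1118]
x = (I − A)⁻¹ d = adj(I−A)·d / det(I−A), with det(I−A) = 0.3935:
  x_1 = (0.6350·130 + 0.0725·240 + 0.1025·170) / 0.3935 = 117.375 / 0.3935 ≈ 298.28
  x_2 = (0.3750·130 + 0.6625·240 + 0.1225·170) / 0.3935 = 228.575 / 0.3935 ≈ 580.88
  x_3 = (0.2150·130 + 0.1175·240 + 0.4375·170) / 0.3935 = 130.525 / 0.3935 ≈ 331.70

x_1 = 298.28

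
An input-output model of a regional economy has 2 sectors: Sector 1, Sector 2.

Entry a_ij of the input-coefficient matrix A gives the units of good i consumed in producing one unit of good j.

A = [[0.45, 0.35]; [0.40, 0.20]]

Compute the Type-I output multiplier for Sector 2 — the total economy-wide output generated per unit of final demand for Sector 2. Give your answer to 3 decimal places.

m_2 = 3.000

I − A =
  [   0.55    -0.35]
  [  -0.40     0.80]
det(I−A) = (0.55)(0.80) − (-0.35)(-0.40) = 0.3000
adj(I−A) = [[0.80, 0.35], [0.40, 0.55]]
(I − A)⁻¹ = adj(I−A) / det(I−A) ≈
  [   2.6667     1.1667]
  [   1.3333     1.8333]
The output multiplier for sector j is the column-j sum of the Leontief inverse (I − A)⁻¹ = adj(I−A) / det(I−A).
Column 2 of adj(I−A): (0.35, 0.55); det(I−A) = 0.3000.
m_2 = (0.35 + 0.55) / 0.3000 = 0.90 / 0.3000 = 3.000.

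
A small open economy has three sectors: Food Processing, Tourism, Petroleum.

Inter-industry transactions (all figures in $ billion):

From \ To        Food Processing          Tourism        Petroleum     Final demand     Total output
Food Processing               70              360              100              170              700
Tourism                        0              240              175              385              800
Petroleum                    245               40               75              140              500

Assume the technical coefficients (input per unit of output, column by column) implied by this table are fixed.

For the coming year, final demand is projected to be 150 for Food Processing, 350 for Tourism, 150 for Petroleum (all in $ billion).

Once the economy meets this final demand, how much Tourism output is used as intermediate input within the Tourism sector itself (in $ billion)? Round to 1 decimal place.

z_22 = 222.9

Technical coefficients a_ij = z_ij / X_j:
  a_11 = 70/700 = 0.10, a_21 = 0/700 = 0.00, a_31 = 245/700 = 0.35
  a_12 = 360/800 = 0.45, a_22 = 240/800 = 0.30, a_32 = 40/800 = 0.05
  a_13 = 100/500 = 0.20, a_23 = 175/500 = 0.35, a_33 = 75/500 = 0.15
I − A =
  [   0.90    -0.45    -0.20]
  [   0.00     0.70    -0.35]
  [  -0.35    -0.05     0.85]
Cofactors of I−A, C_ij = (−1)^(i+j)·(minor ij) (rows/columns in the sector order above):
  C_11 = (0.70)(0.85) − (-0.35)(-0.05) = 0.5775
  C_12 = −[(0.00)(0.85) − (-0.35)(-0.35)] = 0.1225
  C_13 = (0.00)(-0.05) − (0.70)(-0.35) = 0.2450
  C_21 = −[(-0.45)(0.85) − (-0.20)(-0.05)] = 0.3925
  C_22 = (0.90)(0.85) − (-0.20)(-0.35) = 0.6950
  C_23 = −[(0.90)(-0.05) − (-0.45)(-0.35)] = 0.2025
  C_31 = (-0.45)(-0.35) − (-0.20)(0.70) = 0.2975
  C_32 = −[(0.90)(-0.35) − (-0.20)(0.00)] = 0.3150
  C_33 = (0.90)(0.70) − (-0.45)(0.00) = 0.6300
det(I−A) = Σ_j (I−A)_1j·C_1j = (0.90)(0.5775) + (-0.45)(0.1225) + (-0.20)(0.2450) = 0.415625
adj(I−A) = Cᵀ =
  [ 0.5775   0.3925   0.2975]
  [ 0.1225   0.6950   0.3150]
  [ 0.2450   0.2025   0.6300]
(I − A)⁻¹ = adj(I−A) / det(I−A) ≈
  [   1.3895     0.9444     0.7158]
  [   0.2947     1.6722     0.7579]
  [   0.5895     0.4872     1.5158]
First solve x = (I − A)⁻¹ d = adj(I−A)·d / det(I−A); in particular x_2 = (0.1225·150 + 0.6950·350 + 0.3150·150) / 0.415625 = 308.875 / 0.415625 ≈ 743.158.
Intermediate flow from 2 to 2: z_22 = a_22 · x_2 = 0.30 × 308.875 / 0.415625 = 92.6625 / 0.415625 ≈ 222.9.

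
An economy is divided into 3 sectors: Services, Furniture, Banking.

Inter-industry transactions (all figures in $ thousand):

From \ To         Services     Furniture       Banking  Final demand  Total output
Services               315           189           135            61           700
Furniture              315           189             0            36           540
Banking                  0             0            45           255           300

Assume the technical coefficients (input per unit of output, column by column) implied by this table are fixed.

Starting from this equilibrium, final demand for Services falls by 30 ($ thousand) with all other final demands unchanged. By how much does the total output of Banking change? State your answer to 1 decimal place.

Technical coefficients a_ij = z_ij / X_j:
  a_11 = 315/700 = 0.45, a_21 = 315/700 = 0.45, a_31 = 0/700 = 0.00
  a_12 = 189/540 = 0.35, a_22 = 189/540 = 0.35, a_32 = 0/540 = 0.00
  a_13 = 135/300 = 0.45, a_23 = 0/300 = 0.00, a_33 = 45/300 = 0.15
I − A =
  [   0.55    -0.35    -0.45]
  [  -0.45     0.65     0.00]
  [   0.00     0.00     0.85]
Cofactors of I−A, C_ij = (−1)^(i+j)·(minor ij) (rows/columns in the sector order above):
  C_11 = (0.65)(0.85) − (0.00)(0.00) = 0.5525
  C_12 = −[(-0.45)(0.85) − (0.00)(0.00)] = 0.3825
  C_13 = (-0.45)(0.00) − (0.65)(0.00) = 0.0000
  C_21 = −[(-0.35)(0.85) − (-0.45)(0.00)] = 0.2975
  C_22 = (0.55)(0.85) − (-0.45)(0.00) = 0.4675
  C_23 = −[(0.55)(0.00) − (-0.35)(0.00)] = 0.0000
  C_31 = (-0.35)(0.00) − (-0.45)(0.65) = 0.2925
  C_32 = −[(0.55)(0.00) − (-0.45)(-0.45)] = 0.2025
  C_33 = (0.55)(0.65) − (-0.35)(-0.45) = 0.2000
det(I−A) = Σ_j (I−A)_1j·C_1j = (0.55)(0.5525) + (-0.35)(0.3825) + (-0.45)(0.0000) = 0.1700
adj(I−A) = Cᵀ =
  [ 0.5525   0.2975   0.2925]
  [ 0.3825   0.4675   0.2025]
  [ 0.0000   0.0000   0.2000]
(I − A)⁻¹ = adj(I−A) / det(I−A) ≈
  [   3.2500     1.7500     1.7206]
  [   2.2500     2.7500     1.1912]
  [   0.0000     0.0000     1.1765]
Δx = (I − A)⁻¹ Δd with Δd having -30 in the Services component and 0 elsewhere.
So Δx_3 = L_31 · (-30), where L_31 = adj(I−A)_31 / det(I−A) = 0.0000 / 0.1700.
Δx_3 = 0.0000 × (-30) / 0.1700 = 0.00 / 0.1700 = 0.0.

Δx_3 = 0.0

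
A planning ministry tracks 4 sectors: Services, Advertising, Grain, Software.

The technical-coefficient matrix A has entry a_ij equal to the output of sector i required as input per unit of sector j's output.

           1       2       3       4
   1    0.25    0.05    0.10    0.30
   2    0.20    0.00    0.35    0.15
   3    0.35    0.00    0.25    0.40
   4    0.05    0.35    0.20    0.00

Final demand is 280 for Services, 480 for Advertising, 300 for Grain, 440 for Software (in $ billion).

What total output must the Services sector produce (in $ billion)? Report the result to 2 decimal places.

x_1 = 1263.90

I − A =
  [   0.75    -0.05    -0.10    -0.30]
  [  -0.20     1.00    -0.35    -0.15]
  [  -0.35     0.00     0.75    -0.40]
  [  -0.05    -0.35    -0.20     1.00]
Compute the cofactors C_ij = (−1)^(i+j)·(3×3 minor ij) of I−A; the adjugate is their transpose:
adj(I−A) = Cᵀ =
  [ 0.581625   0.126250   0.210500   0.277625]
  [ 0.279625   0.433250   0.312500   0.273875]
  [ 0.379625   0.160250   0.664250   0.403625]
  [ 0.202875   0.190000   0.252750   0.513875]
det(I−A) = Σ_j (I−A)_1j·C_1j = (0.75)(0.581625) + (-0.05)(0.279625) + (-0.10)(0.379625) + (-0.30)(0.202875) = 0.3234125
(I − A)⁻¹ = adj(I−A) / det(I−A) ≈
  [   1.7984     0.3904     0.6509     0.8584]
  [   0.8646     1.3396     0.9663     0.8468]
  [   1.1738     0.4955     2.0539     1.2480]
  [   0.6273     0.5875     0.7815     1.5889]
x = (I − A)⁻¹ d = adj(I−A)·d / det(I−A), with det(I−A) = 0.3234125:
  x_1 = (0.581625·280 + 0.126250·480 + 0.210500·300 + 0.277625·440) / 0.3234125 = 408.76 / 0.3234125 ≈ 1263.90
  x_2 = (0.279625·280 + 0.433250·480 + 0.312500·300 + 0.273875·440) / 0.3234125 = 500.51 / 0.3234125 ≈ 1547.59
  x_3 = (0.379625·280 + 0.160250·480 + 0.664250·300 + 0.403625·440) / 0.3234125 = 560.085 / 0.3234125 ≈ 1731.80
  x_4 = (0.202875·280 + 0.190000·480 + 0.252750·300 + 0.513875·440) / 0.3234125 = 449.935 / 0.3234125 ≈ 1391.21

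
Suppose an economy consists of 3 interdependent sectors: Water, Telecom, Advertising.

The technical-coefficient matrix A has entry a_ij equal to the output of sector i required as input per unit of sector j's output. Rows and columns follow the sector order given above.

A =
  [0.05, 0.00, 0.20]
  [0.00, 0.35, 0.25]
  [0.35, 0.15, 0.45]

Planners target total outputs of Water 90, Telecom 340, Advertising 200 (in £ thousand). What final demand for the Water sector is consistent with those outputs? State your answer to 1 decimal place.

I − A =
  [   0.95     0.00    -0.20]
  [   0.00     0.65    -0.25]
  [  -0.35    -0.15     0.55]
d = (I − A) x:
  d_W = (+0.95)·90 + (+0.00)·340 + (-0.20)·200 = 45.5
  d_T = (+0.00)·90 + (+0.65)·340 + (-0.25)·200 = 171.0
  d_A = (-0.35)·90 + (-0.15)·340 + (+0.55)·200 = 27.5

d_W = 45.5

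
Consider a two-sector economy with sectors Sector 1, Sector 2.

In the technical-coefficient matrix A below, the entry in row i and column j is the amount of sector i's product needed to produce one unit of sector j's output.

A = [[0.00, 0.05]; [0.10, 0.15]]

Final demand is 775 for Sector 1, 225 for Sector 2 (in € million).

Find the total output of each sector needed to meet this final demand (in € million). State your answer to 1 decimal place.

x_1 = 792.9, x_2 = 358.0

I − A =
  [   1.00    -0.05]
  [  -0.10     0.85]
det(I−A) = (1.00)(0.85) − (-0.05)(-0.10) = 0.8450
adj(I−A) = [[0.85, 0.05], [0.10, 1.00]]
(I − A)⁻¹ = adj(I−A) / det(I−A) ≈
  [   1.0059     0.0592]
  [   0.1183     1.1834]
x = (I − A)⁻¹ d = adj(I−A)·d / det(I−A), with det(I−A) = 0.8450:
  x_1 = (0.85·775 + 0.05·225) / 0.8450 = 670.00 / 0.8450 ≈ 792.9
  x_2 = (0.10·775 + 1.00·225) / 0.8450 = 302.50 / 0.8450 ≈ 358.0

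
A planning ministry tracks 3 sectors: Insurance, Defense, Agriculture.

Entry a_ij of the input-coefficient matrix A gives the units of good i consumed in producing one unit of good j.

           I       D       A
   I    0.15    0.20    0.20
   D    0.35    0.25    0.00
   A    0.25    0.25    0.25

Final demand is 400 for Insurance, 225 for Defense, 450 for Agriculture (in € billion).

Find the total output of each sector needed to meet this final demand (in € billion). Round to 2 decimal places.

I − A =
  [   0.85    -0.20    -0.20]
  [  -0.35     0.75     0.00]
  [  -0.25    -0.25     0.75]
Cofactors of I−A, C_ij = (−1)^(i+j)·(minor ij) (rows/columns in the sector order above):
  C_11 = (0.75)(0.75) − (0.00)(-0.25) = 0.5625
  C_12 = −[(-0.35)(0.75) − (0.00)(-0.25)] = 0.2625
  C_13 = (-0.35)(-0.25) − (0.75)(-0.25) = 0.2750
  C_21 = −[(-0.20)(0.75) − (-0.20)(-0.25)] = 0.2000
  C_22 = (0.85)(0.75) − (-0.20)(-0.25) = 0.5875
  C_23 = −[(0.85)(-0.25) − (-0.20)(-0.25)] = 0.2625
  C_31 = (-0.20)(0.00) − (-0.20)(0.75) = 0.1500
  C_32 = −[(0.85)(0.00) − (-0.20)(-0.35)] = 0.0700
  C_33 = (0.85)(0.75) − (-0.20)(-0.35) = 0.5675
det(I−A) = Σ_j (I−A)_1j·C_1j = (0.85)(0.5625) + (-0.20)(0.2625) + (-0.20)(0.2750) = 0.370625
adj(I−A) = Cᵀ =
  [ 0.5625   0.2000   0.1500]
  [ 0.2625   0.5875   0.0700]
  [ 0.2750   0.2625   0.5675]
(I − A)⁻¹ = adj(I−A) / det(I−A) ≈
  [   1.5177     0.5396     0.4047]
  [   0.7083     1.5852     0.1889]
  [   0.7420     0.7083     1.5312]
x = (I − A)⁻¹ d = adj(I−A)·d / det(I−A), with det(I−A) = 0.370625:
  x_I = (0.5625·400 + 0.2000·225 + 0.1500·450) / 0.370625 = 337.50 / 0.370625 ≈ 910.62
  x_D = (0.2625·400 + 0.5875·225 + 0.0700·450) / 0.370625 = 268.6875 / 0.370625 ≈ 724.96
  x_A = (0.2750·400 + 0.2625·225 + 0.5675·450) / 0.370625 = 424.4375 / 0.370625 ≈ 1145.19

x_I = 910.62, x_D = 724.96, x_A = 1145.19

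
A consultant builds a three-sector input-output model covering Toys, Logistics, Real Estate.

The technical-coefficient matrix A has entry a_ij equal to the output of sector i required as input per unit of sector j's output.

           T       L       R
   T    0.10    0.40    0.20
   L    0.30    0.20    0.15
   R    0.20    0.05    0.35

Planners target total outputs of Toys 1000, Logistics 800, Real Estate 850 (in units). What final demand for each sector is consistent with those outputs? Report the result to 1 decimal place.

d_T = 410.0, d_L = 212.5, d_R = 312.5

I − A =
  [   0.90    -0.40    -0.20]
  [  -0.30     0.80    -0.15]
  [  -0.20    -0.05     0.65]
d = (I − A) x:
  d_T = (+0.90)·1000 + (-0.40)·800 + (-0.20)·850 = 410.0
  d_L = (-0.30)·1000 + (+0.80)·800 + (-0.15)·850 = 212.5
  d_R = (-0.20)·1000 + (-0.05)·800 + (+0.65)·850 = 312.5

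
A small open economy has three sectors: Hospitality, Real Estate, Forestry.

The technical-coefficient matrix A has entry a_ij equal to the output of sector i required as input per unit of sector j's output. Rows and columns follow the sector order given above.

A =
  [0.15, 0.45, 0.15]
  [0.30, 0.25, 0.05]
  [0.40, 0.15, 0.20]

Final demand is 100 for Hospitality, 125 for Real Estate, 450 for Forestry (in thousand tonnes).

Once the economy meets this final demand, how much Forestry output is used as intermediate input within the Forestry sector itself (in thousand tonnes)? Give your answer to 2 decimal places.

I − A =
  [   0.85    -0.45    -0.15]
  [  -0.30     0.75    -0.05]
  [  -0.40    -0.15     0.80]
Cofactors of I−A, C_ij = (−1)^(i+j)·(minor ij) (rows/columns in the sector order above):
  C_11 = (0.75)(0.80) − (-0.05)(-0.15) = 0.5925
  C_12 = −[(-0.30)(0.80) − (-0.05)(-0.40)] = 0.2600
  C_13 = (-0.30)(-0.15) − (0.75)(-0.40) = 0.3450
  C_21 = −[(-0.45)(0.80) − (-0.15)(-0.15)] = 0.3825
  C_22 = (0.85)(0.80) − (-0.15)(-0.40) = 0.6200
  C_23 = −[(0.85)(-0.15) − (-0.45)(-0.40)] = 0.3075
  C_31 = (-0.45)(-0.05) − (-0.15)(0.75) = 0.1350
  C_32 = −[(0.85)(-0.05) − (-0.15)(-0.30)] = 0.0875
  C_33 = (0.85)(0.75) − (-0.45)(-0.30) = 0.5025
det(I−A) = Σ_j (I−A)_1j·C_1j = (0.85)(0.5925) + (-0.45)(0.2600) + (-0.15)(0.3450) = 0.334875
adj(I−A) = Cᵀ =
  [ 0.5925   0.3825   0.1350]
  [ 0.2600   0.6200   0.0875]
  [ 0.3450   0.3075   0.5025]
(I − A)⁻¹ = adj(I−A) / det(I−A) ≈
  [   1.7693     1.1422     0.4031]
  [   0.7764     1.8514     0.2613]
  [   1.0302     0.9183     1.5006]
First solve x = (I − A)⁻¹ d = adj(I−A)·d / det(I−A); in particular x_3 = (0.3450·100 + 0.3075·125 + 0.5025·450) / 0.334875 = 299.0625 / 0.334875 ≈ 893.0571.
Intermediate flow from 3 to 3: z_33 = a_33 · x_3 = 0.20 × 299.0625 / 0.334875 = 59.8125 / 0.334875 ≈ 178.61.

z_33 = 178.61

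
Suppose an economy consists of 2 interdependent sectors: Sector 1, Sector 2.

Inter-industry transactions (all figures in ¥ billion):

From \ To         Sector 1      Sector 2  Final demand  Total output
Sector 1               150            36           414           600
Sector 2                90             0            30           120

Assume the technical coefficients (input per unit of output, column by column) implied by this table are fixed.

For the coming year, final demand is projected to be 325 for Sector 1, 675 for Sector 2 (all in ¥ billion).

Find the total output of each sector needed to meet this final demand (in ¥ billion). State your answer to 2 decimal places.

x_1 = 748.23, x_2 = 787.23

Technical coefficients a_ij = z_ij / X_j:
  a_11 = 150/600 = 0.25, a_21 = 90/600 = 0.15
  a_12 = 36/120 = 0.30, a_22 = 0/120 = 0.00
I − A =
  [   0.75    -0.30]
  [  -0.15     1.00]
det(I−A) = (0.75)(1.00) − (-0.30)(-0.15) = 0.7050
adj(I−A) = [[1.00, 0.30], [0.15, 0.75]]
(I − A)⁻¹ = adj(I−A) / det(I−A) ≈
  [   1.4184     0.4255]
  [   0.2128     1.0638]
x = (I − A)⁻¹ d = adj(I−A)·d / det(I−A), with det(I−A) = 0.7050:
  x_1 = (1.00·325 + 0.30·675) / 0.7050 = 527.50 / 0.7050 ≈ 748.23
  x_2 = (0.15·325 + 0.75·675) / 0.7050 = 555.00 / 0.7050 ≈ 787.23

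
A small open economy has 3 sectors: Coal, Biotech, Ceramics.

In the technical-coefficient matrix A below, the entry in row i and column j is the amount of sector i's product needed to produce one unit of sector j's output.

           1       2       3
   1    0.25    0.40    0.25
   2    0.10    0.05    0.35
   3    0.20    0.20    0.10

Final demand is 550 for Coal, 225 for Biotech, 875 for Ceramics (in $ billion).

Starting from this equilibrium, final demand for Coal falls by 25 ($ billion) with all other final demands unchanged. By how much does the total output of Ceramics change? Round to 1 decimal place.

I − A =
  [   0.75    -0.40    -0.25]
  [  -0.10     0.95    -0.35]
  [  -0.20    -0.20     0.90]
Cofactors of I−A, C_ij = (−1)^(i+j)·(minor ij) (rows/columns in the sector order above):
  C_11 = (0.95)(0.90) − (-0.35)(-0.20) = 0.7850
  C_12 = −[(-0.10)(0.90) − (-0.35)(-0.20)] = 0.1600
  C_13 = (-0.10)(-0.20) − (0.95)(-0.20) = 0.2100
  C_21 = −[(-0.40)(0.90) − (-0.25)(-0.20)] = 0.4100
  C_22 = (0.75)(0.90) − (-0.25)(-0.20) = 0.6250
  C_23 = −[(0.75)(-0.20) − (-0.40)(-0.20)] = 0.2300
  C_31 = (-0.40)(-0.35) − (-0.25)(0.95) = 0.3775
  C_32 = −[(0.75)(-0.35) − (-0.25)(-0.10)] = 0.2875
  C_33 = (0.75)(0.95) − (-0.40)(-0.10) = 0.6725
det(I−A) = Σ_j (I−A)_1j·C_1j = (0.75)(0.7850) + (-0.40)(0.1600) + (-0.25)(0.2100) = 0.47225
adj(I−A) = Cᵀ =
  [ 0.7850   0.4100   0.3775]
  [ 0.1600   0.6250   0.2875]
  [ 0.2100   0.2300   0.6725]
(I − A)⁻¹ = adj(I−A) / det(I−A) ≈
  [   1.6623     0.8682     0.7994]
  [   0.3388     1.3235     0.6088]
  [   0.4447     0.4870     1.4240]
Δx = (I − A)⁻¹ Δd with Δd having -25 in the Coal component and 0 elsewhere.
So Δx_3 = L_31 · (-25), where L_31 = adj(I−A)_31 / det(I−A) = 0.2100 / 0.47225.
Δx_3 = 0.2100 × (-25) / 0.47225 = -5.25 / 0.47225 ≈ -11.1.

Δx_3 = -11.1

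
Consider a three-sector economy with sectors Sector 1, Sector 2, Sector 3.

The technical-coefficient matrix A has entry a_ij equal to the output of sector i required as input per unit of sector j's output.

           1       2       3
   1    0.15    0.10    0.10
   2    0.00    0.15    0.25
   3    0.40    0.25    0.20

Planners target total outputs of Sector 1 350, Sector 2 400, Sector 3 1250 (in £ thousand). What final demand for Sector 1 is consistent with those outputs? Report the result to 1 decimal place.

d_1 = 132.5

I − A =
  [   0.85    -0.10    -0.10]
  [   0.00     0.85    -0.25]
  [  -0.40    -0.25     0.80]
d = (I − A) x:
  d_1 = (+0.85)·350 + (-0.10)·400 + (-0.10)·1250 = 132.5
  d_2 = (+0.00)·350 + (+0.85)·400 + (-0.25)·1250 = 27.5
  d_3 = (-0.40)·350 + (-0.25)·400 + (+0.80)·1250 = 760.0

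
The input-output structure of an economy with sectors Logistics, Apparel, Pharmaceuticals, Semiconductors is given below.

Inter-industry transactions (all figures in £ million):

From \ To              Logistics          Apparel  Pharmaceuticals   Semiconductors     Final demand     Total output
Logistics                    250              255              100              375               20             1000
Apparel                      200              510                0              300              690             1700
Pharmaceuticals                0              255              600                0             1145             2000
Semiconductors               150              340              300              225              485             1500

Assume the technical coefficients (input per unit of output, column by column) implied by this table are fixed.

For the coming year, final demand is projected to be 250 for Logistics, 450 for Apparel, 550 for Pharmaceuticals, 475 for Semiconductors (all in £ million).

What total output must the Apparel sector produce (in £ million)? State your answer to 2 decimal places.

Technical coefficients a_ij = z_ij / X_j:
  a_LL = 250/1000 = 0.25, a_AL = 200/1000 = 0.20, a_PL = 0/1000 = 0.00, a_SL = 150/1000 = 0.15
  a_LA = 255/1700 = 0.15, a_AA = 510/1700 = 0.30, a_PA = 255/1700 = 0.15, a_SA = 340/1700 = 0.20
  a_LP = 100/2000 = 0.05, a_AP = 0/2000 = 0.00, a_PP = 600/2000 = 0.30, a_SP = 300/2000 = 0.15
  a_LS = 375/1500 = 0.25, a_AS = 300/1500 = 0.20, a_PS = 0/1500 = 0.00, a_SS = 225/1500 = 0.15
I − A =
  [   0.75    -0.15    -0.05    -0.25]
  [  -0.20     0.70     0.00    -0.20]
  [   0.00    -0.15     0.70     0.00]
  [  -0.15    -0.20    -0.15     0.85]
Compute the cofactors C_ij = (−1)^(i+j)·(3×3 minor ij) of I−A; the adjugate is their transpose:
adj(I−A) = Cᵀ =
  [ 0.38400   0.13625   0.05850   0.14500]
  [ 0.14000   0.42000   0.04000   0.14000]
  [ 0.03000   0.09000   0.35000   0.03000]
  [ 0.10600   0.13875   0.08150   0.34500]
det(I−A) = Σ_j (I−A)_1j·C_1j = (0.75)(0.38400) + (-0.15)(0.14000) + (-0.05)(0.03000) + (-0.25)(0.10600) = 0.2390
(I − A)⁻¹ = adj(I−A) / det(I−A) ≈
  [   1.6067     0.5701     0.2448     0.6067]
  [   0.5858     1.7573     0.1674     0.5858]
  [   0.1255     0.3766     1.4644     0.1255]
  [   0.4435     0.5805     0.3410     1.4435]
x = (I − A)⁻¹ d = adj(I−A)·d / det(I−A), with det(I−A) = 0.2390:
  x_L = (0.38400·250 + 0.13625·450 + 0.05850·550 + 0.14500·475) / 0.2390 = 258.3625 / 0.2390 ≈ 1081.01
  x_A = (0.14000·250 + 0.42000·450 + 0.04000·550 + 0.14000·475) / 0.2390 = 312.50 / 0.2390 ≈ 1307.53
  x_P = (0.03000·250 + 0.09000·450 + 0.35000·550 + 0.03000·475) / 0.2390 = 254.75 / 0.2390 ≈ 1065.90
  x_S = (0.10600·250 + 0.13875·450 + 0.08150·550 + 0.34500·475) / 0.2390 = 297.6375 / 0.2390 ≈ 1245.35

x_A = 1307.53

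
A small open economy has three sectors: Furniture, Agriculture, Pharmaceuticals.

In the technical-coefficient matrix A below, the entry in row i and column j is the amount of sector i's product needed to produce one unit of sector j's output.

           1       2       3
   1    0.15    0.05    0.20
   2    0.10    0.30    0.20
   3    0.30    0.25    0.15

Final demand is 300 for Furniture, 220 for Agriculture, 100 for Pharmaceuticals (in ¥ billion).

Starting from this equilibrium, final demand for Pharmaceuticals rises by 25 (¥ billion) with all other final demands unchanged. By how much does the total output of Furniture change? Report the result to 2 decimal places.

Δx_1 = 9.17

I − A =
  [   0.85    -0.05    -0.20]
  [  -0.10     0.70    -0.20]
  [  -0.30    -0.25     0.85]
Cofactors of I−A, C_ij = (−1)^(i+j)·(minor ij) (rows/columns in the sector order above):
  C_11 = (0.70)(0.85) − (-0.20)(-0.25) = 0.5450
  C_12 = −[(-0.10)(0.85) − (-0.20)(-0.30)] = 0.1450
  C_13 = (-0.10)(-0.25) − (0.70)(-0.30) = 0.2350
  C_21 = −[(-0.05)(0.85) − (-0.20)(-0.25)] = 0.0925
  C_22 = (0.85)(0.85) − (-0.20)(-0.30) = 0.6625
  C_23 = −[(0.85)(-0.25) − (-0.05)(-0.30)] = 0.2275
  C_31 = (-0.05)(-0.20) − (-0.20)(0.70) = 0.1500
  C_32 = −[(0.85)(-0.20) − (-0.20)(-0.10)] = 0.1900
  C_33 = (0.85)(0.70) − (-0.05)(-0.10) = 0.5900
det(I−A) = Σ_j (I−A)_1j·C_1j = (0.85)(0.5450) + (-0.05)(0.1450) + (-0.20)(0.2350) = 0.4090
adj(I−A) = Cᵀ =
  [ 0.5450   0.0925   0.1500]
  [ 0.1450   0.6625   0.1900]
  [ 0.2350   0.2275   0.5900]
(I − A)⁻¹ = adj(I−A) / det(I−A) ≈
  [   1.3325     0.2262     0.3667]
  [   0.3545     1.6198     0.4645]
  [   0.5746     0.5562     1.4425]
Δx = (I − A)⁻¹ Δd with Δd having +25 in the Pharmaceuticals component and 0 elsewhere.
So Δx_1 = L_13 · (+25), where L_13 = adj(I−A)_13 / det(I−A) = 0.1500 / 0.4090.
Δx_1 = 0.1500 × (+25) / 0.4090 = 3.75 / 0.4090 ≈ 9.17.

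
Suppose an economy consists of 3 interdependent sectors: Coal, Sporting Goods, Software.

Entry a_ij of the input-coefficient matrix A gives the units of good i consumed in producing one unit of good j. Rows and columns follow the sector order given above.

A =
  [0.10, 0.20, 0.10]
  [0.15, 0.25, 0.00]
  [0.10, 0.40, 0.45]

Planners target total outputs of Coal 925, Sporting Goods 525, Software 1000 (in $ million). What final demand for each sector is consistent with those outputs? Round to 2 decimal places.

d_1 = 627.50, d_2 = 255.00, d_3 = 247.50

I − A =
  [   0.90    -0.20    -0.10]
  [  -0.15     0.75     0.00]
  [  -0.10    -0.40     0.55]
d = (I − A) x:
  d_1 = (+0.90)·925 + (-0.20)·525 + (-0.10)·1000 = 627.50
  d_2 = (-0.15)·925 + (+0.75)·525 + (+0.00)·1000 = 255.00
  d_3 = (-0.10)·925 + (-0.40)·525 + (+0.55)·1000 = 247.50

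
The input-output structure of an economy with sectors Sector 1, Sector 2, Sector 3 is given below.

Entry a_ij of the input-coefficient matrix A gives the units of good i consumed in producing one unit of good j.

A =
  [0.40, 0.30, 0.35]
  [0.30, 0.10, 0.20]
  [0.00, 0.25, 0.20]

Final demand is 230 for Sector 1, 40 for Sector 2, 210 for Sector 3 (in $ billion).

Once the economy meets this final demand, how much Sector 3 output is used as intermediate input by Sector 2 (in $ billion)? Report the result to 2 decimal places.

I − A =
  [   0.60    -0.30    -0.35]
  [  -0.30     0.90    -0.20]
  [   0.00    -0.25     0.80]
Cofactors of I−A, C_ij = (−1)^(i+j)·(minor ij) (rows/columns in the sector order above):
  C_11 = (0.90)(0.80) − (-0.20)(-0.25) = 0.6700
  C_12 = −[(-0.30)(0.80) − (-0.20)(0.00)] = 0.2400
  C_13 = (-0.30)(-0.25) − (0.90)(0.00) = 0.0750
  C_21 = −[(-0.30)(0.80) − (-0.35)(-0.25)] = 0.3275
  C_22 = (0.60)(0.80) − (-0.35)(0.00) = 0.4800
  C_23 = −[(0.60)(-0.25) − (-0.30)(0.00)] = 0.1500
  C_31 = (-0.30)(-0.20) − (-0.35)(0.90) = 0.3750
  C_32 = −[(0.60)(-0.20) − (-0.35)(-0.30)] = 0.2250
  C_33 = (0.60)(0.90) − (-0.30)(-0.30) = 0.4500
det(I−A) = Σ_j (I−A)_1j·C_1j = (0.60)(0.6700) + (-0.30)(0.2400) + (-0.35)(0.0750) = 0.30375
adj(I−A) = Cᵀ =
  [ 0.6700   0.3275   0.3750]
  [ 0.2400   0.4800   0.2250]
  [ 0.0750   0.1500   0.4500]
(I − A)⁻¹ = adj(I−A) / det(I−A) ≈
  [   2.2058     1.0782     1.2346]
  [   0.7901     1.5802     0.7407]
  [   0.2469     0.4938     1.4815]
First solve x = (I − A)⁻¹ d = adj(I−A)·d / det(I−A); in particular x_2 = (0.2400·230 + 0.4800·40 + 0.2250·210) / 0.30375 = 121.65 / 0.30375 ≈ 400.4938.
Intermediate flow from 3 to 2: z_32 = a_32 · x_2 = 0.25 × 121.65 / 0.30375 = 30.4125 / 0.30375 ≈ 100.12.

z_32 = 100.12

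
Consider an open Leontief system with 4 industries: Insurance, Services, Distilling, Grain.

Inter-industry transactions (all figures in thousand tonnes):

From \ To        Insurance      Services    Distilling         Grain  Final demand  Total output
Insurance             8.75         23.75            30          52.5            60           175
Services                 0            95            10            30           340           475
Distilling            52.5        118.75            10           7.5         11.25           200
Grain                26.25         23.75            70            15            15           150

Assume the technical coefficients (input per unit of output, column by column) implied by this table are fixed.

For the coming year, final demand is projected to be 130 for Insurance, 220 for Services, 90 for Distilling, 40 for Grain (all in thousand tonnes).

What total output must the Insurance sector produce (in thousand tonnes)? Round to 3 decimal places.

Technical coefficients a_ij = z_ij / X_j:
  a_II = 8.75/175 = 0.05, a_SI = 0/175 = 0.00, a_DI = 52.5/175 = 0.30, a_GI = 26.25/175 = 0.15
  a_IS = 23.75/475 = 0.05, a_SS = 95/475 = 0.20, a_DS = 118.75/475 = 0.25, a_GS = 23.75/475 = 0.05
  a_ID = 30/200 = 0.15, a_SD = 10/200 = 0.05, a_DD = 10/200 = 0.05, a_GD = 70/200 = 0.35
  a_IG = 52.5/150 = 0.35, a_SG = 30/150 = 0.20, a_DG = 7.5/150 = 0.05, a_GG = 15/150 = 0.10
I − A =
  [   0.95    -0.05    -0.15    -0.35]
  [   0.00     0.80    -0.05    -0.20]
  [  -0.30    -0.25     0.95    -0.05]
  [  -0.15    -0.05    -0.35     0.90]
Compute the cofactors C_ij = (−1)^(i+j)·(3×3 minor ij) of I−A; the adjugate is their transpose:
adj(I−A) = Cᵀ =
  [ 0.631625   0.123250   0.211125   0.284750]
  [ 0.063375   0.667375   0.111125   0.179125]
  [ 0.226500   0.222125   0.631000   0.172500]
  [ 0.196875   0.144000   0.286750   0.673375]
det(I−A) = Σ_j (I−A)_1j·C_1j = (0.95)(0.631625) + (-0.05)(0.063375) + (-0.15)(0.226500) + (-0.35)(0.196875) = 0.49399375
(I − A)⁻¹ = adj(I−A) / det(I−A) ≈
  [   1.2786     0.2495     0.4274     0.5764]
  [   0.1283     1.3510     0.2250     0.3626]
  [   0.4585     0.4497     1.2773     0.3492]
  [   0.3985     0.2915     0.5805     1.3631]
x = (I − A)⁻¹ d = adj(I−A)·d / det(I−A), with det(I−A) = 0.49399375:
  x_I = (0.631625·130 + 0.123250·220 + 0.211125·90 + 0.284750·40) / 0.49399375 = 139.6175 / 0.49399375 ≈ 282.630
  x_S = (0.063375·130 + 0.667375·220 + 0.111125·90 + 0.179125·40) / 0.49399375 = 172.2275 / 0.49399375 ≈ 348.643
  x_D = (0.226500·130 + 0.222125·220 + 0.631000·90 + 0.172500·40) / 0.49399375 = 142.0025 / 0.49399375 ≈ 287.458
  x_G = (0.196875·130 + 0.144000·220 + 0.286750·90 + 0.673375·40) / 0.49399375 = 110.01625 / 0.49399375 ≈ 222.708

x_I = 282.630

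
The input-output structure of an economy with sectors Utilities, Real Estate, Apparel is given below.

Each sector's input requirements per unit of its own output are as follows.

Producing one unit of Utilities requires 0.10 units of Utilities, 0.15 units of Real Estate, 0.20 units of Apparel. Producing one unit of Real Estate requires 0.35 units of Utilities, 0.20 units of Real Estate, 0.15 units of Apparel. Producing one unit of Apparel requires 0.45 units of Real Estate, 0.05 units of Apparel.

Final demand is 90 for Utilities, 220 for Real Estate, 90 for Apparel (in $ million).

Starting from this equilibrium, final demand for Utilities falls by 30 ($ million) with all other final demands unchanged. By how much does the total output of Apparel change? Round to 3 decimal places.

I − A =
  [   0.90    -0.35     0.00]
  [  -0.15     0.80    -0.45]
  [  -0.20    -0.15     0.95]
Cofactors of I−A, C_ij = (−1)^(i+j)·(minor ij) (rows/columns in the sector order above):
  C_11 = (0.80)(0.95) − (-0.45)(-0.15) = 0.6925
  C_12 = −[(-0.15)(0.95) − (-0.45)(-0.20)] = 0.2325
  C_13 = (-0.15)(-0.15) − (0.80)(-0.20) = 0.1825
  C_21 = −[(-0.35)(0.95) − (0.00)(-0.15)] = 0.3325
  C_22 = (0.90)(0.95) − (0.00)(-0.20) = 0.8550
  C_23 = −[(0.90)(-0.15) − (-0.35)(-0.20)] = 0.2050
  C_31 = (-0.35)(-0.45) − (0.00)(0.80) = 0.1575
  C_32 = −[(0.90)(-0.45) − (0.00)(-0.15)] = 0.4050
  C_33 = (0.90)(0.80) − (-0.35)(-0.15) = 0.6675
det(I−A) = Σ_j (I−A)_1j·C_1j = (0.90)(0.6925) + (-0.35)(0.2325) + (0.00)(0.1825) = 0.541875
adj(I−A) = Cᵀ =
  [ 0.6925   0.3325   0.1575]
  [ 0.2325   0.8550   0.4050]
  [ 0.1825   0.2050   0.6675]
(I − A)⁻¹ = adj(I−A) / det(I−A) ≈
  [   1.2780     0.6136     0.2907]
  [   0.4291     1.5779     0.7474]
  [   0.3368     0.3783     1.2318]
Δx = (I − A)⁻¹ Δd with Δd having -30 in the Utilities component and 0 elsewhere.
So Δx_3 = L_31 · (-30), where L_31 = adj(I−A)_31 / det(I−A) = 0.1825 / 0.541875.
Δx_3 = 0.1825 × (-30) / 0.541875 = -5.475 / 0.541875 ≈ -10.104.

Δx_3 = -10.104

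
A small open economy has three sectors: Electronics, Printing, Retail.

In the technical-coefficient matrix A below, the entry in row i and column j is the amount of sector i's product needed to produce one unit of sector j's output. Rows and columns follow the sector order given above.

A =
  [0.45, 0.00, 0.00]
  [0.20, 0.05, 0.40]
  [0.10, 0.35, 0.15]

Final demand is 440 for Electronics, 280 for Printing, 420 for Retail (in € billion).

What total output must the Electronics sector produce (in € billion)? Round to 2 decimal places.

I − A =
  [   0.55     0.00     0.00]
  [  -0.20     0.95    -0.40]
  [  -0.10    -0.35     0.85]
Cofactors of I−A, C_ij = (−1)^(i+j)·(minor ij) (rows/columns in the sector order above):
  C_11 = (0.95)(0.85) − (-0.40)(-0.35) = 0.6675
  C_12 = −[(-0.20)(0.85) − (-0.40)(-0.10)] = 0.2100
  C_13 = (-0.20)(-0.35) − (0.95)(-0.10) = 0.1650
  C_21 = −[(0.00)(0.85) − (0.00)(-0.35)] = 0.0000
  C_22 = (0.55)(0.85) − (0.00)(-0.10) = 0.4675
  C_23 = −[(0.55)(-0.35) − (0.00)(-0.10)] = 0.1925
  C_31 = (0.00)(-0.40) − (0.00)(0.95) = 0.0000
  C_32 = −[(0.55)(-0.40) − (0.00)(-0.20)] = 0.2200
  C_33 = (0.55)(0.95) − (0.00)(-0.20) = 0.5225
det(I−A) = Σ_j (I−A)_1j·C_1j = (0.55)(0.6675) + (0.00)(0.2100) + (0.00)(0.1650) = 0.367125
adj(I−A) = Cᵀ =
  [ 0.6675   0.0000   0.0000]
  [ 0.2100   0.4675   0.2200]
  [ 0.1650   0.1925   0.5225]
(I − A)⁻¹ = adj(I−A) / det(I−A) ≈
  [   1.8182     0.0000     0.0000]
  [   0.5720     1.2734     0.5993]
  [   0.4494     0.5243     1.4232]
x = (I − A)⁻¹ d = adj(I−A)·d / det(I−A), with det(I−A) = 0.367125:
  x_1 = (0.6675·440 + 0.0000·280 + 0.0000·420) / 0.367125 = 293.70 / 0.367125 = 800.00
  x_2 = (0.2100·440 + 0.4675·280 + 0.2200·420) / 0.367125 = 315.70 / 0.367125 ≈ 859.93
  x_3 = (0.1650·440 + 0.1925·280 + 0.5225·420) / 0.367125 = 345.95 / 0.367125 ≈ 942.32

x_1 = 800.00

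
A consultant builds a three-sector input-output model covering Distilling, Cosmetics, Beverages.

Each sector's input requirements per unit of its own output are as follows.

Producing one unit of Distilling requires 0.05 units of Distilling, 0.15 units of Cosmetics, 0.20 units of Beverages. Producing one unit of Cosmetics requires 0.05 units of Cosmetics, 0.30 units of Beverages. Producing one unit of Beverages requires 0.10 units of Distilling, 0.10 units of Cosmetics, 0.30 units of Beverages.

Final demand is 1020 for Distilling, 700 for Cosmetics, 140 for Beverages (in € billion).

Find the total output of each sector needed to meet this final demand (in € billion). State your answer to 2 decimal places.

x_D = 1176.37, x_C = 1025.27, x_B = 975.51

I − A =
  [   0.95     0.00    -0.10]
  [  -0.15     0.95    -0.10]
  [  -0.20    -0.30     0.70]
Cofactors of I−A, C_ij = (−1)^(i+j)·(minor ij) (rows/columns in the sector order above):
  C_11 = (0.95)(0.70) − (-0.10)(-0.30) = 0.6350
  C_12 = −[(-0.15)(0.70) − (-0.10)(-0.20)] = 0.1250
  C_13 = (-0.15)(-0.30) − (0.95)(-0.20) = 0.2350
  C_21 = −[(0.00)(0.70) − (-0.10)(-0.30)] = 0.0300
  C_22 = (0.95)(0.70) − (-0.10)(-0.20) = 0.6450
  C_23 = −[(0.95)(-0.30) − (0.00)(-0.20)] = 0.2850
  C_31 = (0.00)(-0.10) − (-0.10)(0.95) = 0.0950
  C_32 = −[(0.95)(-0.10) − (-0.10)(-0.15)] = 0.1100
  C_33 = (0.95)(0.95) − (0.00)(-0.15) = 0.9025
det(I−A) = Σ_j (I−A)_1j·C_1j = (0.95)(0.6350) + (0.00)(0.1250) + (-0.10)(0.2350) = 0.57975
adj(I−A) = Cᵀ =
  [ 0.6350   0.0300   0.0950]
  [ 0.1250   0.6450   0.1100]
  [ 0.2350   0.2850   0.9025]
(I − A)⁻¹ = adj(I−A) / det(I−A) ≈
  [   1.0953     0.0517     0.1639]
  [   0.2156     1.1125     0.1897]
  [   0.4053     0.4916     1.5567]
x = (I − A)⁻¹ d = adj(I−A)·d / det(I−A), with det(I−A) = 0.57975:
  x_D = (0.6350·1020 + 0.0300·700 + 0.0950·140) / 0.57975 = 682.00 / 0.57975 ≈ 1176.37
  x_C = (0.1250·1020 + 0.6450·700 + 0.1100·140) / 0.57975 = 594.40 / 0.57975 ≈ 1025.27
  x_B = (0.2350·1020 + 0.2850·700 + 0.9025·140) / 0.57975 = 565.55 / 0.57975 ≈ 975.51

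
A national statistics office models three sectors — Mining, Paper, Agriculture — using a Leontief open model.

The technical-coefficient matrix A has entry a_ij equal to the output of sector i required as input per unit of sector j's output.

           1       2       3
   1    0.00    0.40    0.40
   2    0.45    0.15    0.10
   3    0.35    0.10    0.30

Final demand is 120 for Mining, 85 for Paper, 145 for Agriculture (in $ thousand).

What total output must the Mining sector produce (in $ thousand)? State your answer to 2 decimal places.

x_1 = 495.13

I − A =
  [   1.00    -0.40    -0.40]
  [  -0.45     0.85    -0.10]
  [  -0.35    -0.10     0.70]
Cofactors of I−A, C_ij = (−1)^(i+j)·(minor ij) (rows/columns in the sector order above):
  C_11 = (0.85)(0.70) − (-0.10)(-0.10) = 0.5850
  C_12 = −[(-0.45)(0.70) − (-0.10)(-0.35)] = 0.3500
  C_13 = (-0.45)(-0.10) − (0.85)(-0.35) = 0.3425
  C_21 = −[(-0.40)(0.70) − (-0.40)(-0.10)] = 0.3200
  C_22 = (1.00)(0.70) − (-0.40)(-0.35) = 0.5600
  C_23 = −[(1.00)(-0.10) − (-0.40)(-0.35)] = 0.2400
  C_31 = (-0.40)(-0.10) − (-0.40)(0.85) = 0.3800
  C_32 = −[(1.00)(-0.10) − (-0.40)(-0.45)] = 0.2800
  C_33 = (1.00)(0.85) − (-0.40)(-0.45) = 0.6700
det(I−A) = Σ_j (I−A)_1j·C_1j = (1.00)(0.5850) + (-0.40)(0.3500) + (-0.40)(0.3425) = 0.3080
adj(I−A) = Cᵀ =
  [ 0.5850   0.3200   0.3800]
  [ 0.3500   0.5600   0.2800]
  [ 0.3425   0.2400   0.6700]
(I − A)⁻¹ = adj(I−A) / det(I−A) ≈
  [   1.8994     1.0390     1.2338]
  [   1.1364     1.8182     0.9091]
  [   1.1120     0.7792     2.1753]
x = (I − A)⁻¹ d = adj(I−A)·d / det(I−A), with det(I−A) = 0.3080:
  x_1 = (0.5850·120 + 0.3200·85 + 0.3800·145) / 0.3080 = 152.50 / 0.3080 ≈ 495.13
  x_2 = (0.3500·120 + 0.5600·85 + 0.2800·145) / 0.3080 = 130.20 / 0.3080 ≈ 422.73
  x_3 = (0.3425·120 + 0.2400·85 + 0.6700·145) / 0.3080 = 158.65 / 0.3080 ≈ 515.10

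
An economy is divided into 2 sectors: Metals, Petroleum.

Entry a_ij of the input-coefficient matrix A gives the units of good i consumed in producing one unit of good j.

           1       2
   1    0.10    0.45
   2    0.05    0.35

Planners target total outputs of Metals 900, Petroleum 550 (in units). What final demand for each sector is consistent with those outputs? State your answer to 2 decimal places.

I − A =
  [   0.90    -0.45]
  [  -0.05     0.65]
d = (I − A) x:
  d_1 = (+0.90)·900 + (-0.45)·550 = 562.50
  d_2 = (-0.05)·900 + (+0.65)·550 = 312.50

d_1 = 562.50, d_2 = 312.50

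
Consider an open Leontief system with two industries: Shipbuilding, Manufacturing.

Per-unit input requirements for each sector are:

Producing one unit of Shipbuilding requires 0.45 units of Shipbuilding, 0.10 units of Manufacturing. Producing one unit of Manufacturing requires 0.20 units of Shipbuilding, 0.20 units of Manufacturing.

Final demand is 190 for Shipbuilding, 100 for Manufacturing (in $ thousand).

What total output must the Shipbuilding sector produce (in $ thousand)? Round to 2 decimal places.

I − A =
  [   0.55    -0.20]
  [  -0.10     0.80]
det(I−A) = (0.55)(0.80) − (-0.20)(-0.10) = 0.4200
adj(I−A) = [[0.80, 0.20], [0.10, 0.55]]
(I − A)⁻¹ = adj(I−A) / det(I−A) ≈
  [   1.9048     0.4762]
  [   0.2381     1.3095]
x = (I − A)⁻¹ d = adj(I−A)·d / det(I−A), with det(I−A) = 0.4200:
  x_1 = (0.80·190 + 0.20·100) / 0.4200 = 172.00 / 0.4200 ≈ 409.52
  x_2 = (0.10·190 + 0.55·100) / 0.4200 = 74.00 / 0.4200 ≈ 176.19

x_1 = 409.52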